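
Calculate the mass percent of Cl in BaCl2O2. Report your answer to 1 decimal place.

Molar mass = 1(137.33) + 2(35.45) + 2(16.00) = 240.230 g/mol
Mass of Cl per mole = 2 × 35.45 = 70.900 g
% Cl = 70.900 / 240.230 × 100 = 29.5%

29.5%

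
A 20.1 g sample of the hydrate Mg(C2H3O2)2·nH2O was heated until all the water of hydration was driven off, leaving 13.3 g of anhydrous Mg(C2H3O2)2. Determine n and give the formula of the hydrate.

Mg(C2H3O2)2·4H2O

Mass of water lost = 20.1 − 13.3 = 6.8 g → 6.8 / 18.02 = 0.3774 mol H2O
Molar mass of Mg(C2H3O2)2 = 142.40 g/mol → mol Mg(C2H3O2)2 = 13.3 / 142.40 = 0.0934
n = 0.3774 / 0.0934 = 4.04 ≈ 4 → Mg(C2H3O2)2·4H2O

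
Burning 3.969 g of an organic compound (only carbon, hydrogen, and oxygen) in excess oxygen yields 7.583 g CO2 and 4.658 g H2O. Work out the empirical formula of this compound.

C2H6O

mol C = 7.583 / 44.01 = 0.1723; mass C = 0.1723 × 12.01 = 2.069 g
mol H = 2 × (4.658 / 18.02) = 0.5170; mass H = 0.5170 × 1.008 = 0.5211 g
mass O = 3.969 − (2.590) = 1.379 g → mol O = 0.08616
Smallest is O at 0.08616 mol; normalising gives C 2.000, H 6.000, O 1.000
≈ 2:6:1 → C2H6O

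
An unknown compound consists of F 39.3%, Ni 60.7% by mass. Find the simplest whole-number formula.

F2Ni

Assume 100 g: 39.3 g F, 60.7 g Ni.
F: 39.3 g ÷ 19.00 g/mol = 2.068 mol
Ni: 60.7 g ÷ 58.69 g/mol = 1.034 mol
Smallest is Ni at 1.034 mol; normalising gives F 2.000, Ni 1.000
→ F2Ni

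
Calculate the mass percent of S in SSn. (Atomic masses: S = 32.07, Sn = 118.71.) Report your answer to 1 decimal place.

21.3%

Molar mass = 1(32.07) + 1(118.71) = 150.780 g/mol
Mass of S per mole = 1 × 32.07 = 32.070 g
% S = 32.070 / 150.780 × 100 = 21.3%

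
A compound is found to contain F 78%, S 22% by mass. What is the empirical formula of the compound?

Assume 100 g: 78 g F, 22 g S.
Moles — F: 78 / 19.00 = 4.105 mol; S: 22 / 32.07 = 0.686 mol
Divide by the smallest (0.686 mol S): F 5.984, S 1.000
→ F6S

F6S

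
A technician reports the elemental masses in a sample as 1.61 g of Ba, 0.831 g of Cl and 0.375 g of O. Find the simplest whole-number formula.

Moles — Ba: 1.61 / 137.33 = 0.01172 mol; Cl: 0.831 / 35.45 = 0.02344 mol; O: 0.375 / 16.00 = 0.02344 mol
Smallest is Ba at 0.01172 mol; normalising gives Ba 1.000, Cl 2.000, O 1.999
→ BaCl2O2

BaCl2O2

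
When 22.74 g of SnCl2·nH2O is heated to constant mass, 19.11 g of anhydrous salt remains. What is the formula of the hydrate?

Mass of water lost = 22.74 − 19.11 = 3.63 g → 3.63 / 18.02 = 0.2014 mol H2O
Molar mass of SnCl2 = 189.61 g/mol → mol SnCl2 = 19.11 / 189.61 = 0.1008
n = 0.2014 / 0.1008 = 2.00 ≈ 2 → SnCl2·2H2O

SnCl2·2H2O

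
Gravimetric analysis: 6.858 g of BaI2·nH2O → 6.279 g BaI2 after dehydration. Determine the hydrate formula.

BaI2·2H2O

Mass of water lost = 6.858 − 6.279 = 0.579 g → 0.579 / 18.02 = 0.03213 mol H2O
Molar mass of BaI2 = 391.13 g/mol → mol BaI2 = 6.279 / 391.13 = 0.01605
n = 0.03213 / 0.01605 = 2.00 ≈ 2 → BaI2·2H2O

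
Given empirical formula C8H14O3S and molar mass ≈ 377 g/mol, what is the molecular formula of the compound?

C16H28O6S2

Empirical-formula mass = 190.26 g/mol
n = 377 / 190.26 = 1.98 ≈ 2
Molecular formula = (C8H14O3S)2 = C16H28O6S2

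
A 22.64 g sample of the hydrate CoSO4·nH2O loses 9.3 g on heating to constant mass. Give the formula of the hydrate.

CoSO4·6H2O

Mass of anhydrous CoSO4 = 22.64 − 9.3 = 13.34 g
mol H2O = 9.3 / 18.02 = 0.5161
Molar mass of CoSO4 = 155.00 g/mol → mol CoSO4 = 13.34 / 155.00 = 0.08606
n = 0.5161 / 0.08606 = 6.00 ≈ 6 → CoSO4·6H2O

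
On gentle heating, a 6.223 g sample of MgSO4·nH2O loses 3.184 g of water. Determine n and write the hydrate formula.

MgSO4·7H2O

Mass of anhydrous MgSO4 = 6.223 − 3.184 = 3.039 g
mol H2O = 3.184 / 18.02 = 0.1767
Molar mass of MgSO4 = 120.38 g/mol → mol MgSO4 = 3.039 / 120.38 = 0.02525
n = 0.1767 / 0.02525 = 7.00 ≈ 7 → MgSO4·7H2O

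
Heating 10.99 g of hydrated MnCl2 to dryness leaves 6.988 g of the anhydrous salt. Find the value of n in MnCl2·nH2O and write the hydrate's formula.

Mass of water lost = 10.99 − 6.988 = 4.002 g → 4.002 / 18.02 = 0.2221 mol H2O
Molar mass of MnCl2 = 125.84 g/mol → mol MnCl2 = 6.988 / 125.84 = 0.05553
n = 0.2221 / 0.05553 = 4.00 ≈ 4 → MnCl2·4H2O

MnCl2·4H2O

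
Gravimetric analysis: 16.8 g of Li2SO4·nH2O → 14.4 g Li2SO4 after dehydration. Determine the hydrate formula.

Li2SO4·H2O

Mass of water lost = 16.8 − 14.4 = 2.4 g → 2.4 / 18.02 = 0.1332 mol H2O
Molar mass of Li2SO4 = 109.95 g/mol → mol Li2SO4 = 14.4 / 109.95 = 0.131
n = 0.1332 / 0.131 = 1.02 ≈ 1 → Li2SO4·H2O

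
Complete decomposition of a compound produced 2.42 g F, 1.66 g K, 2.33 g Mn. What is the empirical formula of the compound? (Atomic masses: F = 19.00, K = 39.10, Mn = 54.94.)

Moles — F: 2.42 / 19.00 = 0.1274 mol; K: 1.66 / 39.10 = 0.04246 mol; Mn: 2.33 / 54.94 = 0.04241 mol
Ratios (÷ 0.04241): F 3.003, K 1.001, Mn 1.000
≈ 3:1:1 → F3KMn

F3KMn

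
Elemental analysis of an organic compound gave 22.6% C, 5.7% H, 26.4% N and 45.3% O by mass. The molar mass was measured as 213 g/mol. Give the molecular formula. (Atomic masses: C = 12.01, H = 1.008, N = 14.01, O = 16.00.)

C4H12N4O6

Assume 100 g: 22.6 g C, 5.7 g H, 26.4 g N, 45.3 g O.
n(C) = 22.6/12.01 = 1.882, n(H) = 5.7/1.008 = 5.655, n(N) = 26.4/14.01 = 1.884, n(O) = 45.3/16.00 = 2.831
Divide by the smallest (1.882 mol C): C 1.000, H 3.005, N 1.001, O 1.505
Scaling by 2: C 2.00, H 6.01, N 2.00, O 3.01 → C2H6N2O3
Empirical-formula mass = 106.09 g/mol
n = 213 / 106.09 = 2.01 ≈ 2
Molecular formula = (C2H6N2O3)×2 = C4H12N4O6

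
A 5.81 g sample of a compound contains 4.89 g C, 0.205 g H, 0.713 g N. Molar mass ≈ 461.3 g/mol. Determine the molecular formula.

C32H16N4

Moles — C: 4.89 / 12.01 = 0.4072 mol; H: 0.205 / 1.008 = 0.2034 mol; N: 0.713 / 14.01 = 0.05089 mol
Ratios (÷ 0.05089): C 8.000, H 3.996, N 1.000
→ C8H4N
Empirical-formula mass = 114.12 g/mol
n = 461.3 / 114.12 = 4.04 ≈ 4
Molecular formula = (C8H4N)×4 = C32H16N4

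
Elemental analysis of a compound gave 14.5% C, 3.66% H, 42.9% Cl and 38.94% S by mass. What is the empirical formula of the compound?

CH3ClS

Assume 100 g: 14.5 g C, 3.66 g H, 42.9 g Cl, 38.94 g S.
n(C) = 14.5/12.01 = 1.207, n(H) = 3.66/1.008 = 3.631, n(Cl) = 42.9/35.45 = 1.21, n(S) = 38.94/32.07 = 1.214
Smallest is C at 1.207 mol; normalising gives C 1.000, H 3.007, Cl 1.002, S 1.006
Ratio ≈ 1:3:1:1, so the empirical formula is CH3ClS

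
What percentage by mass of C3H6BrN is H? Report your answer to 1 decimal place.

4.4%

Molar mass = 3(12.01) + 6(1.008) + 1(79.90) + 1(14.01) = 135.988 g/mol
Mass of H per mole = 6 × 1.008 = 6.048 g
% H = 6.048 / 135.988 × 100 = 4.4%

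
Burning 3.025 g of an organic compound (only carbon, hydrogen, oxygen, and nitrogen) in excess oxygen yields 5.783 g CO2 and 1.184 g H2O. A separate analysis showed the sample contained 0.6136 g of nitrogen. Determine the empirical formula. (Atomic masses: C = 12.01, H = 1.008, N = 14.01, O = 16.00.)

C3H3NO

mol C = 5.783 / 44.01 = 0.1314; mass C = 0.1314 × 12.01 = 1.578 g
mol H = 2 × (1.184 / 18.02) = 0.1314; mass H = 0.1314 × 1.008 = 0.1325 g
mol N = 0.6136 / 14.01 = 0.04380
mass O = 3.025 − (2.324) = 0.7008 g → mol O = 0.04380
Ratios (÷ 0.0438): C 3.000, H 3.000, N 1.000, O 1.000
≈ 3:3:1:1 → C3H3NO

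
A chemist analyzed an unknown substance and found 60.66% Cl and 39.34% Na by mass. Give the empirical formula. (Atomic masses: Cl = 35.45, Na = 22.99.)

ClNa

Assume 100 g: 60.66 g Cl, 39.34 g Na.
n(Cl) = 60.66/35.45 = 1.711, n(Na) = 39.34/22.99 = 1.711
Smallest is Cl at 1.711 mol; normalising gives Cl 1.000, Na 1.000
≈ 1:1 → ClNa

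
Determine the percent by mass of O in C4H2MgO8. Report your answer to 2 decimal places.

63.25%

Molar mass = 4(12.01) + 2(1.008) + 1(24.31) + 8(16.00) = 202.366 g/mol
Mass of O per mole = 8 × 16.00 = 128.000 g
% O = 128.000 / 202.366 × 100 = 63.25%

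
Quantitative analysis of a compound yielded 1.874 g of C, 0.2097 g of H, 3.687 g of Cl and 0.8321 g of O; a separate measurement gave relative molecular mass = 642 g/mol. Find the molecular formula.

C: 1.874 g ÷ 12.01 g/mol = 0.156 mol
H: 0.2097 g ÷ 1.008 g/mol = 0.208 mol
Cl: 3.687 g ÷ 35.45 g/mol = 0.104 mol
O: 0.8321 g ÷ 16.00 g/mol = 0.05201 mol
Smallest is O at 0.05201 mol; normalising gives C 3.000, H 4.000, Cl 2.000, O 1.000
≈ 3:4:2:1 → C3H4Cl2O
Empirical-formula mass = 126.96 g/mol
n = 642 / 126.96 = 5.06 ≈ 5
Molecular formula = (C3H4Cl2O)×5 = C15H20Cl10O5

C15H20Cl10O5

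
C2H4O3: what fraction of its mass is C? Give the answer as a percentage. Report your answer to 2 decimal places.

31.58%

Molar mass = 2(12.01) + 4(1.008) + 3(16.00) = 76.052 g/mol
Mass of C per mole = 2 × 12.01 = 24.020 g
% C = 24.020 / 76.052 × 100 = 31.58%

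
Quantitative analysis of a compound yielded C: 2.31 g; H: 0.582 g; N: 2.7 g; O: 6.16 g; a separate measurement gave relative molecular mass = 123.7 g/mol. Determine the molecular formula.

C2H6N2O4

n(C) = 2.31/12.01 = 0.1923, n(H) = 0.582/1.008 = 0.5774, n(N) = 2.7/14.01 = 0.1927, n(O) = 6.16/16.00 = 0.385
Smallest is C at 0.1923 mol; normalising gives C 1.000, H 3.002, N 1.002, O 2.002
Ratio ≈ 1:3:1:2, so the empirical formula is CH3NO2
Empirical-formula mass = 61.04 g/mol
n = 123.7 / 61.04 = 2.03 ≈ 2
Molecular formula = (CH3NO2)×2 = C2H6N2O4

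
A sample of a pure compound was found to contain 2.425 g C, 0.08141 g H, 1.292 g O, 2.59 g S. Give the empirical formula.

n(C) = 2.425/12.01 = 0.2019, n(H) = 0.08141/1.008 = 0.08076, n(O) = 1.292/16.00 = 0.08075, n(S) = 2.59/32.07 = 0.08076
Divide by the smallest (0.08075 mol O): C 2.500, H 1.000, O 1.000, S 1.000
×2: C 5.00, H 2.00, O 2.00, S 2.00 → C5H2O2S2

C5H2O2S2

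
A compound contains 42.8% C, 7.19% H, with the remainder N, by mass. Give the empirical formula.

Assume 100 g: 42.8 g C, 7.19 g H, 50.01 g N.
Moles — C: 42.8 / 12.01 = 3.564 mol; H: 7.19 / 1.008 = 7.133 mol; N: 50.01 / 14.01 = 3.57 mol
Smallest is C at 3.564 mol; normalising gives C 1.000, H 2.002, N 1.002
≈ 1:2:1 → CH2N

CH2N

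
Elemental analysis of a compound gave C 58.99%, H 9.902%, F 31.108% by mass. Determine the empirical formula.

Assume 100 g: 58.99 g C, 9.902 g H, 31.108 g F.
n(C) = 58.99/12.01 = 4.912, n(H) = 9.902/1.008 = 9.823, n(F) = 31.108/19.00 = 1.637
Divide by the smallest (1.637 mol F): C 3.000, H 6.000, F 1.000
Ratio ≈ 3:6:1, so the empirical formula is C3H6F

C3H6F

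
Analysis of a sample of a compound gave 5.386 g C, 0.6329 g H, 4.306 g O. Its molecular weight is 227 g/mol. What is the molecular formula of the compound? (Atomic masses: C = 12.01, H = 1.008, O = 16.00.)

C10H14O6

n(C) = 5.386/12.01 = 0.4485, n(H) = 0.6329/1.008 = 0.6279, n(O) = 4.306/16.00 = 0.2691
Divide by the smallest (0.2691 mol O): C 1.666, H 2.333, O 1.000
×3: C 5.00, H 7.00, O 3.00 → C5H7O3
Empirical-formula mass = 115.11 g/mol
n = 227 / 115.11 = 1.97 ≈ 2
Molecular formula = (C5H7O3)×2 = C10H14O6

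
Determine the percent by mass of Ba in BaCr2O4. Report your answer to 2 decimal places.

44.98%

Molar mass = 1(137.33) + 2(52.00) + 4(16.00) = 305.330 g/mol
Mass of Ba per mole = 1 × 137.33 = 137.330 g
% Ba = 137.330 / 305.330 × 100 = 44.98%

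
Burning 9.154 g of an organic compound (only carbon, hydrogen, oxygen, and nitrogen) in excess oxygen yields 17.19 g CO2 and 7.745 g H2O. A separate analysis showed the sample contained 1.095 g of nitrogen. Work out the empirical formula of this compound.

mol C = 17.19 / 44.01 = 0.3906; mass C = 0.3906 × 12.01 = 4.691 g
mol H = 2 × (7.745 / 18.02) = 0.8596; mass H = 0.8596 × 1.008 = 0.8665 g
mol N = 1.095 / 14.01 = 0.07816
mass O = 9.154 − (6.652) = 2.502 g → mol O = 0.1563
Ratios (÷ 0.07816): C 4.997, H 10.998, N 1.000, O 2.000
Ratio ≈ 5:11:1:2, so the empirical formula is C5H11NO2

C5H11NO2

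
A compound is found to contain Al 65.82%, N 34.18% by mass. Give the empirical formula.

AlN

Assume 100 g: 65.82 g Al, 34.18 g N.
n(Al) = 65.82/26.98 = 2.44, n(N) = 34.18/14.01 = 2.44
Ratios (÷ 2.44): Al 1.000, N 1.000
→ AlN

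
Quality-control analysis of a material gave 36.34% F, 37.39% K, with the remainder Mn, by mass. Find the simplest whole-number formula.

Assume 100 g: 36.34 g F, 37.39 g K, 26.27 g Mn.
Moles — F: 36.34 / 19.00 = 1.913 mol; K: 37.39 / 39.10 = 0.9563 mol; Mn: 26.27 / 54.94 = 0.4782 mol
Divide by the smallest (0.4782 mol Mn): F 4.000, K 2.000, Mn 1.000
≈ 4:2:1 → F4K2Mn

F4K2Mn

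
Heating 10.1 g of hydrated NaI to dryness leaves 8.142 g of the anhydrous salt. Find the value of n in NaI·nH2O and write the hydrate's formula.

NaI·2H2O

Mass of water lost = 10.1 − 8.142 = 1.958 g → 1.958 / 18.02 = 0.1087 mol H2O
Molar mass of NaI = 149.89 g/mol → mol NaI = 8.142 / 149.89 = 0.05432
n = 0.1087 / 0.05432 = 2.00 ≈ 2 → NaI·2H2O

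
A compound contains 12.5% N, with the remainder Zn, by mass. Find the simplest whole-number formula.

Assume 100 g: 12.5 g N, 87.5 g Zn.
n(N) = 12.5/14.01 = 0.8922, n(Zn) = 87.5/65.38 = 1.338
Smallest is N at 0.8922 mol; normalising gives N 1.000, Zn 1.500
×2: N 2.00, Zn 3.00 → N2Zn3

N2Zn3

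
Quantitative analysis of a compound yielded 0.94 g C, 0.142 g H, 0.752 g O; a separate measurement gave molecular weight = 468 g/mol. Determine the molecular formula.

n(C) = 0.94/12.01 = 0.07827, n(H) = 0.142/1.008 = 0.1409, n(O) = 0.752/16.00 = 0.047
Divide by the smallest (0.047 mol O): C 1.665, H 2.997, O 1.000
Scaling by 3: C 5.00, H 8.99, O 3.00 → C5H9O3
Empirical-formula mass = 117.12 g/mol
n = 468 / 117.12 = 4.00 ≈ 4
Molecular formula = (C5H9O3)×4 = C20H36O12

C20H36O12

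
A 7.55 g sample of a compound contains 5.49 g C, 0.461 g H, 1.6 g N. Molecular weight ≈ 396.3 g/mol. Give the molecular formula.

C24H24N6

n(C) = 5.49/12.01 = 0.4571, n(H) = 0.461/1.008 = 0.4573, n(N) = 1.6/14.01 = 0.1142
Divide by the smallest (0.1142 mol N): C 4.003, H 4.005, N 1.000
≈ 4:4:1 → C4H4N
Empirical-formula mass = 66.08 g/mol
n = 396.3 / 66.08 = 6.00 ≈ 6
Molecular formula = (C4H4N)×6 = C24H24N6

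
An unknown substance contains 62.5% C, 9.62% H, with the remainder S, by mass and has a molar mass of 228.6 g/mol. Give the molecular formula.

Assume 100 g: 62.5 g C, 9.62 g H, 27.88 g S.
Moles — C: 62.5 / 12.01 = 5.204 mol; H: 9.62 / 1.008 = 9.544 mol; S: 27.88 / 32.07 = 0.8693 mol
Smallest is S at 0.8693 mol; normalising gives C 5.986, H 10.978, S 1.000
Ratio ≈ 6:11:1, so the empirical formula is C6H11S
Empirical-formula mass = 115.22 g/mol
n = 228.6 / 115.22 = 1.98 ≈ 2
Molecular formula = (C6H11S)×2 = C12H22S2

C12H22S2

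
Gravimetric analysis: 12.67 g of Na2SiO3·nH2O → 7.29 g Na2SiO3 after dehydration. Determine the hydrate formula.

Na2SiO3·5H2O

Mass of water lost = 12.67 − 7.29 = 5.38 g → 5.38 / 18.02 = 0.2986 mol H2O
Molar mass of Na2SiO3 = 122.07 g/mol → mol Na2SiO3 = 7.29 / 122.07 = 0.05972
n = 0.2986 / 0.05972 = 5.00 ≈ 5 → Na2SiO3·5H2O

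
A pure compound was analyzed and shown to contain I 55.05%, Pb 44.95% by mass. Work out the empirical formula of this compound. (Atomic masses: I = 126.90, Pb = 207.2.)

I2Pb

Assume 100 g: 55.05 g I, 44.95 g Pb.
n(I) = 55.05/126.90 = 0.4338, n(Pb) = 44.95/207.2 = 0.2169
Divide by the smallest (0.2169 mol Pb): I 2.000, Pb 1.000
→ I2Pb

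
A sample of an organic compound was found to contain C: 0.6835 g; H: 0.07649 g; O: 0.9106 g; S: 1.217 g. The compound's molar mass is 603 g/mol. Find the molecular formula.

Moles — C: 0.6835 / 12.01 = 0.05691 mol; H: 0.07649 / 1.008 = 0.07588 mol; O: 0.9106 / 16.00 = 0.05691 mol; S: 1.217 / 32.07 = 0.03795 mol
Divide by the smallest (0.03795 mol S): C 1.500, H 2.000, O 1.500, S 1.000
Scaling by 2: C 3.00, H 4.00, O 3.00, S 2.00 → C3H4O3S2
Empirical-formula mass = 152.20 g/mol
n = 603 / 152.20 = 3.96 ≈ 4
Molecular formula = (C3H4O3S2)×4 = C12H16O12S8

C12H16O12S8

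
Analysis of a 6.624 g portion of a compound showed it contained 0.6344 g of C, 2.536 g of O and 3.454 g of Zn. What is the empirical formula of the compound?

CO3Zn

Moles — C: 0.6344 / 12.01 = 0.05282 mol; O: 2.536 / 16.00 = 0.1585 mol; Zn: 3.454 / 65.38 = 0.05283 mol
Smallest is C at 0.05282 mol; normalising gives C 1.000, O 3.001, Zn 1.000
→ CO3Zn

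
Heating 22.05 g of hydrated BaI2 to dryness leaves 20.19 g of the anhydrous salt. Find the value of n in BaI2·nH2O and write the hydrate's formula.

BaI2·2H2O

Mass of water lost = 22.05 − 20.19 = 1.86 g → 1.86 / 18.02 = 0.1032 mol H2O
Molar mass of BaI2 = 391.13 g/mol → mol BaI2 = 20.19 / 391.13 = 0.05162
n = 0.1032 / 0.05162 = 2.00 ≈ 2 → BaI2·2H2O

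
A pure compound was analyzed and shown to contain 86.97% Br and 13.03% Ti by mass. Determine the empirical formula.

Assume 100 g: 86.97 g Br, 13.03 g Ti.
n(Br) = 86.97/79.90 = 1.088, n(Ti) = 13.03/47.87 = 0.2722
Ratios (÷ 0.2722): Br 3.999, Ti 1.000
→ Br4Ti

Br4Ti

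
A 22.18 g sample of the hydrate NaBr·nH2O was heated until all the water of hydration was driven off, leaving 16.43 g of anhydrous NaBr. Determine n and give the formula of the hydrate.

Mass of water lost = 22.18 − 16.43 = 5.75 g → 5.75 / 18.02 = 0.3191 mol H2O
Molar mass of NaBr = 102.89 g/mol → mol NaBr = 16.43 / 102.89 = 0.1597
n = 0.3191 / 0.1597 = 2.00 ≈ 2 → NaBr·2H2O

NaBr·2H2O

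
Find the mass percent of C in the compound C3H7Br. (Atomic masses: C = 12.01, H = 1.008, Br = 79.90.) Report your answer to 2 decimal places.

29.30%

Molar mass = 3(12.01) + 7(1.008) + 1(79.90) = 122.986 g/mol
Mass of C per mole = 3 × 12.01 = 36.030 g
% C = 36.030 / 122.986 × 100 = 29.30%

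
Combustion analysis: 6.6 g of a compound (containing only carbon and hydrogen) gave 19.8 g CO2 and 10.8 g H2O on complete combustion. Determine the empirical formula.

mol C = 19.8 / 44.01 = 0.4499; mass C = 0.4499 × 12.01 = 5.403 g
mol H = 2 × (10.8 / 18.02) = 1.199; mass H = 1.199 × 1.008 = 1.208 g
Divide by the smallest (0.4499 mol C): C 1.000, H 2.664
×3: C 3.00, H 7.99 → C3H8

C3H8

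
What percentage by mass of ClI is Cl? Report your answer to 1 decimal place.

21.8%

Molar mass = 1(35.45) + 1(126.90) = 162.350 g/mol
Mass of Cl per mole = 1 × 35.45 = 35.450 g
% Cl = 35.450 / 162.350 × 100 = 21.8%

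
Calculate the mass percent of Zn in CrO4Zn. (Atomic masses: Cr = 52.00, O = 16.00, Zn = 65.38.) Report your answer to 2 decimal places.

Molar mass = 1(52.00) + 4(16.00) + 1(65.38) = 181.380 g/mol
Mass of Zn per mole = 1 × 65.38 = 65.380 g
% Zn = 65.380 / 181.380 × 100 = 36.05%

36.05%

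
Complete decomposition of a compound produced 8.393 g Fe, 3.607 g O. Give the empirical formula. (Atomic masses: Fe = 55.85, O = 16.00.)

Fe2O3

n(Fe) = 8.393/55.85 = 0.1503, n(O) = 3.607/16.00 = 0.2254
Divide by the smallest (0.1503 mol Fe): Fe 1.000, O 1.500
Multiply by 2: Fe 2.00, O 3.00 → Fe2O3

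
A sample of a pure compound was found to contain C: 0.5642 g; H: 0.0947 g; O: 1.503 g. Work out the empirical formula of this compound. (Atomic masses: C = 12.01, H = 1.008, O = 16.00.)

CH2O2

C: 0.5642 g ÷ 12.01 g/mol = 0.04698 mol
H: 0.0947 g ÷ 1.008 g/mol = 0.09395 mol
O: 1.503 g ÷ 16.00 g/mol = 0.09394 mol
Divide by the smallest (0.04698 mol C): C 1.000, H 2.000, O 2.000
Ratio ≈ 1:2:2, so the empirical formula is CH2O2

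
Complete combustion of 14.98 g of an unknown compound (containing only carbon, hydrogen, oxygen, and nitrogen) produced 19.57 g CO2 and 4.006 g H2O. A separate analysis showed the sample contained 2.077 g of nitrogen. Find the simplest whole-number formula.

C3H3NO3

mol C = 19.57 / 44.01 = 0.4447; mass C = 0.4447 × 12.01 = 5.341 g
mol H = 2 × (4.006 / 18.02) = 0.4446; mass H = 0.4446 × 1.008 = 0.4482 g
mol N = 2.077 / 14.01 = 0.1483
mass O = 14.98 − (7.866) = 7.114 g → mol O = 0.4446
Smallest is N at 0.1483 mol; normalising gives C 2.999, H 2.999, N 1.000, O 2.999
Ratio ≈ 3:3:1:3, so the empirical formula is C3H3NO3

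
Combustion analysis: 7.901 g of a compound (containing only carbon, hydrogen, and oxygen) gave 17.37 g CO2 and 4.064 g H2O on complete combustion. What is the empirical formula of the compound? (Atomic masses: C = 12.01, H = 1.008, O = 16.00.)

C7H8O3

mol C = 17.37 / 44.01 = 0.3947; mass C = 0.3947 × 12.01 = 4.740 g
mol H = 2 × (4.064 / 18.02) = 0.4511; mass H = 0.4511 × 1.008 = 0.4547 g
mass O = 7.901 − (5.195) = 2.706 g → mol O = 0.1691
Divide by the smallest (0.1691 mol O): C 2.334, H 2.667, O 1.000
Scaling by 3: C 7.00, H 8.00, O 3.00 → C7H8O3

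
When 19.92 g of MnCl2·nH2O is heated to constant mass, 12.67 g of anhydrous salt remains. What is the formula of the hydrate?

MnCl2·4H2O

Mass of water lost = 19.92 − 12.67 = 7.25 g → 7.25 / 18.02 = 0.4023 mol H2O
Molar mass of MnCl2 = 125.84 g/mol → mol MnCl2 = 12.67 / 125.84 = 0.1007
n = 0.4023 / 0.1007 = 4.00 ≈ 4 → MnCl2·4H2O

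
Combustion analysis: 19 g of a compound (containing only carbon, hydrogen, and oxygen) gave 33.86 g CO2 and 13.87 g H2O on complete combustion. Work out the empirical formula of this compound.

mol C = 33.86 / 44.01 = 0.7694; mass C = 0.7694 × 12.01 = 9.240 g
mol H = 2 × (13.87 / 18.02) = 1.539; mass H = 1.539 × 1.008 = 1.552 g
mass O = 19 − (10.79) = 8.208 g → mol O = 0.5130
Ratios (÷ 0.513): C 1.500, H 3.001, O 1.000
×2: C 3.00, H 6.00, O 2.00 → C3H6O2

C3H6O2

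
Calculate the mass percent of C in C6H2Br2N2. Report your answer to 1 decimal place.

27.5%

Molar mass = 6(12.01) + 2(1.008) + 2(79.90) + 2(14.01) = 261.896 g/mol
Mass of C per mole = 6 × 12.01 = 72.060 g
% C = 72.060 / 261.896 × 100 = 27.5%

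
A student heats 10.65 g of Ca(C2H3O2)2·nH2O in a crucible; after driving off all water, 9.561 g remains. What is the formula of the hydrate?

Ca(C2H3O2)2·H2O

Mass of water lost = 10.65 − 9.561 = 1.089 g → 1.089 / 18.02 = 0.06043 mol H2O
Molar mass of Ca(C2H3O2)2 = 158.17 g/mol → mol Ca(C2H3O2)2 = 9.561 / 158.17 = 0.06045
n = 0.06043 / 0.06045 = 1.00 ≈ 1 → Ca(C2H3O2)2·H2O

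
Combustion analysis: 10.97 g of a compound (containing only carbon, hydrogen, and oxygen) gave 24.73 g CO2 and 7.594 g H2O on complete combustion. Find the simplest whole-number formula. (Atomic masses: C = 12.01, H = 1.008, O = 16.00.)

C8H12O3

mol C = 24.73 / 44.01 = 0.5619; mass C = 0.5619 × 12.01 = 6.749 g
mol H = 2 × (7.594 / 18.02) = 0.8428; mass H = 0.8428 × 1.008 = 0.8496 g
mass O = 10.97 − (7.598) = 3.372 g → mol O = 0.2107
Ratios (÷ 0.2107): C 2.666, H 4.000, O 1.000
Scaling by 3: C 8.00, H 12.00, O 3.00 → C8H12O3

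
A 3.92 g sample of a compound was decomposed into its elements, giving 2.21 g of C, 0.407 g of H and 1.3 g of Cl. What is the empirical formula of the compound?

C: 2.21 g ÷ 12.01 g/mol = 0.184 mol
H: 0.407 g ÷ 1.008 g/mol = 0.4038 mol
Cl: 1.3 g ÷ 35.45 g/mol = 0.03667 mol
Smallest is Cl at 0.03667 mol; normalising gives C 5.018, H 11.010, Cl 1.000
Ratio ≈ 5:11:1, so the empirical formula is C5H11Cl

C5H11Cl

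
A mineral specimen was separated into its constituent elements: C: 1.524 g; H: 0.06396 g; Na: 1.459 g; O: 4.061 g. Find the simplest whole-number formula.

C2HNaO4

C: 1.524 g ÷ 12.01 g/mol = 0.1269 mol
H: 0.06396 g ÷ 1.008 g/mol = 0.06345 mol
Na: 1.459 g ÷ 22.99 g/mol = 0.06346 mol
O: 4.061 g ÷ 16.00 g/mol = 0.2538 mol
Divide by the smallest (0.06345 mol H): C 2.000, H 1.000, Na 1.000, O 4.000
≈ 2:1:1:4 → C2HNaO4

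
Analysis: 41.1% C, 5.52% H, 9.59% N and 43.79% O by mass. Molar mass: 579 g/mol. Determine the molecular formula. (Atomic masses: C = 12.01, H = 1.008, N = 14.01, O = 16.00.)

C20H32N4O16

Assume 100 g: 41.1 g C, 5.52 g H, 9.59 g N, 43.79 g O.
Moles — C: 41.1 / 12.01 = 3.422 mol; H: 5.52 / 1.008 = 5.476 mol; N: 9.59 / 14.01 = 0.6845 mol; O: 43.79 / 16.00 = 2.737 mol
Ratios (÷ 0.6845): C 4.999, H 8.000, N 1.000, O 3.998
→ C5H8NO4
Empirical-formula mass = 146.12 g/mol
n = 579 / 146.12 = 3.96 ≈ 4
Molecular formula = (C5H8NO4)×4 = C20H32N4O16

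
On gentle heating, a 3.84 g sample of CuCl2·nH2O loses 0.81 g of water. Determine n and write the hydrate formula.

CuCl2·2H2O

Mass of anhydrous CuCl2 = 3.84 − 0.81 = 3.03 g
mol H2O = 0.81 / 18.02 = 0.04495
Molar mass of CuCl2 = 134.45 g/mol → mol CuCl2 = 3.03 / 134.45 = 0.02254
n = 0.04495 / 0.02254 = 1.99 ≈ 2 → CuCl2·2H2O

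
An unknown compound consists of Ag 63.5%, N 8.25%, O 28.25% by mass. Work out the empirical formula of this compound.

AgNO3

Assume 100 g: 63.5 g Ag, 8.25 g N, 28.25 g O.
Ag: 63.5 g ÷ 107.87 g/mol = 0.5887 mol
N: 8.25 g ÷ 14.01 g/mol = 0.5889 mol
O: 28.25 g ÷ 16.00 g/mol = 1.766 mol
Smallest is Ag at 0.5887 mol; normalising gives Ag 1.000, N 1.000, O 2.999
→ AgNO3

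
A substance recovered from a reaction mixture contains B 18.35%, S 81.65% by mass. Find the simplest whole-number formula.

B2S3

Assume 100 g: 18.35 g B, 81.65 g S.
n(B) = 18.35/10.81 = 1.698, n(S) = 81.65/32.07 = 2.546
Ratios (÷ 1.698): B 1.000, S 1.500
Multiply by 2: B 2.00, S 3.00 → B2S3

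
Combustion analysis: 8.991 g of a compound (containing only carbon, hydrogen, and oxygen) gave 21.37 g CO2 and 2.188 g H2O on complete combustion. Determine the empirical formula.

C8H4O3

mol C = 21.37 / 44.01 = 0.4856; mass C = 0.4856 × 12.01 = 5.832 g
mol H = 2 × (2.188 / 18.02) = 0.2428; mass H = 0.2428 × 1.008 = 0.2448 g
mass O = 8.991 − (6.076) = 2.915 g → mol O = 0.1822
Smallest is O at 0.1822 mol; normalising gives C 2.666, H 1.333, O 1.000
Multiply by 3: C 8.00, H 4.00, O 3.00 → C8H4O3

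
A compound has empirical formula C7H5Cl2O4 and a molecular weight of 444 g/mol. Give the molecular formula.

Empirical-formula mass = 224.01 g/mol
n = 444 / 224.01 = 1.98 ≈ 2
Molecular formula = (C7H5Cl2O4)2 = C14H10Cl4O8

C14H10Cl4O8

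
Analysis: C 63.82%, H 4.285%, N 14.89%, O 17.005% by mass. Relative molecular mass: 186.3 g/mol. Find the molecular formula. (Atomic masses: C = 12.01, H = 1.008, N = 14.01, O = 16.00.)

C10H8N2O2

Assume 100 g: 63.82 g C, 4.285 g H, 14.89 g N, 17.005 g O.
n(C) = 63.82/12.01 = 5.314, n(H) = 4.285/1.008 = 4.251, n(N) = 14.89/14.01 = 1.063, n(O) = 17.005/16.00 = 1.063
Ratios (÷ 1.063): C 5.000, H 4.000, N 1.000, O 1.000
→ C5H4NO
Empirical-formula mass = 94.09 g/mol
n = 186.3 / 94.09 = 1.98 ≈ 2
Molecular formula = (C5H4NO)×2 = C10H8N2O2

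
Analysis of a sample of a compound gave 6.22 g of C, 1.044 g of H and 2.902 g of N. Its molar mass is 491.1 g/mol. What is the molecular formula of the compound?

C25H50N10

C: 6.22 g ÷ 12.01 g/mol = 0.5179 mol
H: 1.044 g ÷ 1.008 g/mol = 1.036 mol
N: 2.902 g ÷ 14.01 g/mol = 0.2071 mol
Ratios (÷ 0.2071): C 2.500, H 5.000, N 1.000
Multiply by 2: C 5.00, H 10.00, N 2.00 → C5H10N2
Empirical-formula mass = 98.15 g/mol
n = 491.1 / 98.15 = 5.00 ≈ 5
Molecular formula = (C5H10N2)×5 = C25H50N10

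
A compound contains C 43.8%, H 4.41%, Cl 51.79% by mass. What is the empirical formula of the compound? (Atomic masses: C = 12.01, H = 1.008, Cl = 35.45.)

Assume 100 g: 43.8 g C, 4.41 g H, 51.79 g Cl.
Moles — C: 43.8 / 12.01 = 3.647 mol; H: 4.41 / 1.008 = 4.375 mol; Cl: 51.79 / 35.45 = 1.461 mol
Smallest is Cl at 1.461 mol; normalising gives C 2.496, H 2.995, Cl 1.000
×2: C 4.99, H 5.99, Cl 2.00 → C5H6Cl2

C5H6Cl2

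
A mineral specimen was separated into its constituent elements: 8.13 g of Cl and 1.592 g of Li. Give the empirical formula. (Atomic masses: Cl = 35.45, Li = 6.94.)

Cl: 8.13 g ÷ 35.45 g/mol = 0.2293 mol
Li: 1.592 g ÷ 6.94 g/mol = 0.2294 mol
Ratios (÷ 0.2293): Cl 1.000, Li 1.000
→ ClLi

ClLi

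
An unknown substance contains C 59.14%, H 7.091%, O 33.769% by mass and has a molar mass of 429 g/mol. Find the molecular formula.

Assume 100 g: 59.14 g C, 7.091 g H, 33.769 g O.
C: 59.14 g ÷ 12.01 g/mol = 4.924 mol
H: 7.091 g ÷ 1.008 g/mol = 7.035 mol
O: 33.769 g ÷ 16.00 g/mol = 2.111 mol
Divide by the smallest (2.111 mol O): C 2.333, H 3.333, O 1.000
Multiply by 3: C 7.00, H 10.00, O 3.00 → C7H10O3
Empirical-formula mass = 142.15 g/mol
n = 429 / 142.15 = 3.02 ≈ 3
Molecular formula = (C7H10O3)×3 = C21H30O9

C21H30O9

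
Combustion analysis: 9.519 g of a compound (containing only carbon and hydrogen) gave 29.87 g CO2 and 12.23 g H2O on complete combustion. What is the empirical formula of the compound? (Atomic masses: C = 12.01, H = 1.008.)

mol C = 29.87 / 44.01 = 0.6787; mass C = 0.6787 × 12.01 = 8.151 g
mol H = 2 × (12.23 / 18.02) = 1.357; mass H = 1.357 × 1.008 = 1.368 g
Smallest is C at 0.6787 mol; normalising gives C 1.000, H 2.000
Ratio ≈ 1:2, so the empirical formula is CH2

CH2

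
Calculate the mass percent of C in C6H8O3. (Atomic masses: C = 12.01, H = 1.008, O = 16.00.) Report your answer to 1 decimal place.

56.2%

Molar mass = 6(12.01) + 8(1.008) + 3(16.00) = 128.124 g/mol
Mass of C per mole = 6 × 12.01 = 72.060 g
% C = 72.060 / 128.124 × 100 = 56.2%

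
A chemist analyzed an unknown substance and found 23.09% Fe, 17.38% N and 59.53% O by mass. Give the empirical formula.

Assume 100 g: 23.09 g Fe, 17.38 g N, 59.53 g O.
Moles — Fe: 23.09 / 55.85 = 0.4134 mol; N: 17.38 / 14.01 = 1.241 mol; O: 59.53 / 16.00 = 3.721 mol
Divide by the smallest (0.4134 mol Fe): Fe 1.000, N 3.001, O 8.999
Ratio ≈ 1:3:9, so the empirical formula is FeN3O9

FeN3O9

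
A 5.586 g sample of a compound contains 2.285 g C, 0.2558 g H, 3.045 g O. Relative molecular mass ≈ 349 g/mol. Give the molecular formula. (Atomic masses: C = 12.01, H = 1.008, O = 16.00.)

C12H16O12

C: 2.285 g ÷ 12.01 g/mol = 0.1903 mol
H: 0.2558 g ÷ 1.008 g/mol = 0.2538 mol
O: 3.045 g ÷ 16.00 g/mol = 0.1903 mol
Ratios (÷ 0.1903): C 1.000, H 1.334, O 1.000
Multiply by 3: C 3.00, H 4.00, O 3.00 → C3H4O3
Empirical-formula mass = 88.06 g/mol
n = 349 / 88.06 = 3.96 ≈ 4
Molecular formula = (C3H4O3)×4 = C12H16O12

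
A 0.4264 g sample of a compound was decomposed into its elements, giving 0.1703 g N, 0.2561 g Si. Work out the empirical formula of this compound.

N: 0.1703 g ÷ 14.01 g/mol = 0.01216 mol
Si: 0.2561 g ÷ 28.09 g/mol = 0.009117 mol
Divide by the smallest (0.009117 mol Si): N 1.333, Si 1.000
×3: N 4.00, Si 3.00 → N4Si3

N4Si3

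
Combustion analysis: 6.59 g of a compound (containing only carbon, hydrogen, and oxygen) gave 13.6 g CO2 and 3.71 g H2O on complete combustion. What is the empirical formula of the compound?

mol C = 13.6 / 44.01 = 0.3090; mass C = 0.3090 × 12.01 = 3.711 g
mol H = 2 × (3.71 / 18.02) = 0.4118; mass H = 0.4118 × 1.008 = 0.4151 g
mass O = 6.59 − (4.126) = 2.464 g → mol O = 0.1540
Divide by the smallest (0.154 mol O): C 2.007, H 2.674, O 1.000
Multiply by 3: C 6.02, H 8.02, O 3.00 → C6H8O3

C6H8O3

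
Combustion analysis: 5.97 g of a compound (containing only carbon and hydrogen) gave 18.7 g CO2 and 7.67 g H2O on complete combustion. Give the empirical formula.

CH2

mol C = 18.7 / 44.01 = 0.4249; mass C = 0.4249 × 12.01 = 5.103 g
mol H = 2 × (7.67 / 18.02) = 0.8513; mass H = 0.8513 × 1.008 = 0.8581 g
Divide by the smallest (0.4249 mol C): C 1.000, H 2.003
≈ 1:2 → CH2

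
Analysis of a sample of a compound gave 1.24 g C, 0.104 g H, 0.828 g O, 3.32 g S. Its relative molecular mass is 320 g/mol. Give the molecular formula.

C6H6O3S6

Moles — C: 1.24 / 12.01 = 0.1032 mol; H: 0.104 / 1.008 = 0.1032 mol; O: 0.828 / 16.00 = 0.05175 mol; S: 3.32 / 32.07 = 0.1035 mol
Smallest is O at 0.05175 mol; normalising gives C 1.995, H 1.994, O 1.000, S 2.000
Ratio ≈ 2:2:1:2, so the empirical formula is C2H2OS2
Empirical-formula mass = 106.18 g/mol
n = 320 / 106.18 = 3.01 ≈ 3
Molecular formula = (C2H2OS2)×3 = C6H6O3S6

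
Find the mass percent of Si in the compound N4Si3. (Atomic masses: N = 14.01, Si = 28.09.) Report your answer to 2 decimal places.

Molar mass = 4(14.01) + 3(28.09) = 140.310 g/mol
Mass of Si per mole = 3 × 28.09 = 84.270 g
% Si = 84.270 / 140.310 × 100 = 60.06%

60.06%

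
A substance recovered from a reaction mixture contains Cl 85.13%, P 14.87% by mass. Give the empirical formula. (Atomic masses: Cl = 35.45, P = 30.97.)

Assume 100 g: 85.13 g Cl, 14.87 g P.
Cl: 85.13 g ÷ 35.45 g/mol = 2.401 mol
P: 14.87 g ÷ 30.97 g/mol = 0.4801 mol
Smallest is P at 0.4801 mol; normalising gives Cl 5.001, P 1.000
≈ 5:1 → Cl5P

Cl5P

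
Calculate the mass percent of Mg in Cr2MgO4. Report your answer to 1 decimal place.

Molar mass = 2(52.00) + 1(24.31) + 4(16.00) = 192.310 g/mol
Mass of Mg per mole = 1 × 24.31 = 24.310 g
% Mg = 24.310 / 192.310 × 100 = 12.6%

12.6%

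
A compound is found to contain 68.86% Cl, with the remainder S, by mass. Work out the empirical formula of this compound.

Cl2S

Assume 100 g: 68.86 g Cl, 31.14 g S.
Cl: 68.86 g ÷ 35.45 g/mol = 1.942 mol
S: 31.14 g ÷ 32.07 g/mol = 0.971 mol
Divide by the smallest (0.971 mol S): Cl 2.000, S 1.000
Ratio ≈ 2:1, so the empirical formula is Cl2S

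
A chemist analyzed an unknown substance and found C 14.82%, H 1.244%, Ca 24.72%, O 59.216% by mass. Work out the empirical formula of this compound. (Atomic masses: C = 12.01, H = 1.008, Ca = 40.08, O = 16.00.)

C2H2CaO6

Assume 100 g: 14.82 g C, 1.244 g H, 24.72 g Ca, 59.216 g O.
n(C) = 14.82/12.01 = 1.234, n(H) = 1.244/1.008 = 1.234, n(Ca) = 24.72/40.08 = 0.6168, n(O) = 59.216/16.00 = 3.701
Smallest is Ca at 0.6168 mol; normalising gives C 2.001, H 2.001, Ca 1.000, O 6.001
→ C2H2CaO6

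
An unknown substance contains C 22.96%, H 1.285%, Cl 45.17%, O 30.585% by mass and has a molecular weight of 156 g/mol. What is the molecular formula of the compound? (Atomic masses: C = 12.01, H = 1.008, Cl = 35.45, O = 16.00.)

Assume 100 g: 22.96 g C, 1.285 g H, 45.17 g Cl, 30.585 g O.
C: 22.96 g ÷ 12.01 g/mol = 1.912 mol
H: 1.285 g ÷ 1.008 g/mol = 1.275 mol
Cl: 45.17 g ÷ 35.45 g/mol = 1.274 mol
O: 30.585 g ÷ 16.00 g/mol = 1.912 mol
Ratios (÷ 1.274): C 1.500, H 1.000, Cl 1.000, O 1.500
Scaling by 2: C 3.00, H 2.00, Cl 2.00, O 3.00 → C3H2Cl2O3
Empirical-formula mass = 156.95 g/mol
n = 156 / 156.95 = 0.99 ≈ 1
Molecular formula = empirical formula = C3H2Cl2O3

C3H2Cl2O3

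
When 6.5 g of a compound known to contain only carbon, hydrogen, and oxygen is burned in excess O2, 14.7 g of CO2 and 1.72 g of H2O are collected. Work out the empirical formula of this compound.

C7H4O3

mol C = 14.7 / 44.01 = 0.3340; mass C = 0.3340 × 12.01 = 4.012 g
mol H = 2 × (1.72 / 18.02) = 0.1909; mass H = 0.1909 × 1.008 = 0.1924 g
mass O = 6.5 − (4.204) = 2.296 g → mol O = 0.1435
Smallest is O at 0.1435 mol; normalising gives C 2.328, H 1.330, O 1.000
Scaling by 3: C 6.98, H 3.99, O 3.00 → C7H4O3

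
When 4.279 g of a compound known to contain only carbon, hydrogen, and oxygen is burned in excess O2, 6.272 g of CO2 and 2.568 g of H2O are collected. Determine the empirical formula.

CH2O

mol C = 6.272 / 44.01 = 0.1425; mass C = 0.1425 × 12.01 = 1.712 g
mol H = 2 × (2.568 / 18.02) = 0.2850; mass H = 0.2850 × 1.008 = 0.2873 g
mass O = 4.279 − (1.999) = 2.280 g → mol O = 0.1425
Smallest is O at 0.1425 mol; normalising gives C 1.000, H 2.000, O 1.000
Ratio ≈ 1:2:1, so the empirical formula is CH2O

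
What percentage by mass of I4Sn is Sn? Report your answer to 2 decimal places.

Molar mass = 4(126.90) + 1(118.71) = 626.310 g/mol
Mass of Sn per mole = 1 × 118.71 = 118.710 g
% Sn = 118.710 / 626.310 × 100 = 18.95%

18.95%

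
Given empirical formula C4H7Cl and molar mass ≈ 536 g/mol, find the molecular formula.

Empirical-formula mass = 90.55 g/mol
n = 536 / 90.55 = 5.92 ≈ 6
Molecular formula = (C4H7Cl)6 = C24H42Cl6

C24H42Cl6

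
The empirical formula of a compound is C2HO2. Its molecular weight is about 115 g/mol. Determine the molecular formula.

C4H2O4

Empirical-formula mass = 57.03 g/mol
n = 115 / 57.03 = 2.02 ≈ 2
Molecular formula = (C2HO2)2 = C4H2O4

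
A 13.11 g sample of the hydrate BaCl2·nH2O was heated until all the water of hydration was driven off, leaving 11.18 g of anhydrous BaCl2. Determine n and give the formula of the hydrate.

Mass of water lost = 13.11 − 11.18 = 1.93 g → 1.93 / 18.02 = 0.1071 mol H2O
Molar mass of BaCl2 = 208.23 g/mol → mol BaCl2 = 11.18 / 208.23 = 0.05369
n = 0.1071 / 0.05369 = 1.99 ≈ 2 → BaCl2·2H2O

BaCl2·2H2O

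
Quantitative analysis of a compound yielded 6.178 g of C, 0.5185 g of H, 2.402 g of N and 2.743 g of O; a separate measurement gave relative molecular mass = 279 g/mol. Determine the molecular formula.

C12H12N4O4

n(C) = 6.178/12.01 = 0.5144, n(H) = 0.5185/1.008 = 0.5144, n(N) = 2.402/14.01 = 0.1714, n(O) = 2.743/16.00 = 0.1714
Smallest is O at 0.1714 mol; normalising gives C 3.001, H 3.000, N 1.000, O 1.000
→ C3H3NO
Empirical-formula mass = 69.06 g/mol
n = 279 / 69.06 = 4.04 ≈ 4
Molecular formula = (C3H3NO)×4 = C12H12N4O4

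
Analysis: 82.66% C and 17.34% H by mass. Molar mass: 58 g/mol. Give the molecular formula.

C4H10

Assume 100 g: 82.66 g C, 17.34 g H.
Moles — C: 82.66 / 12.01 = 6.883 mol; H: 17.34 / 1.008 = 17.2 mol
Ratios (÷ 6.883): C 1.000, H 2.499
Multiply by 2: C 2.00, H 5.00 → C2H5
Empirical-formula mass = 29.06 g/mol
n = 58 / 29.06 = 2.00 ≈ 2
Molecular formula = (C2H5)×2 = C4H10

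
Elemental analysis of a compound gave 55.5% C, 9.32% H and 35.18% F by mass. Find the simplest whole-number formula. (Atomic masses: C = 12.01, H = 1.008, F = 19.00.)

C5H10F2

Assume 100 g: 55.5 g C, 9.32 g H, 35.18 g F.
C: 55.5 g ÷ 12.01 g/mol = 4.621 mol
H: 9.32 g ÷ 1.008 g/mol = 9.246 mol
F: 35.18 g ÷ 19.00 g/mol = 1.852 mol
Smallest is F at 1.852 mol; normalising gives C 2.496, H 4.994, F 1.000
×2: C 4.99, H 9.99, F 2.00 → C5H10F2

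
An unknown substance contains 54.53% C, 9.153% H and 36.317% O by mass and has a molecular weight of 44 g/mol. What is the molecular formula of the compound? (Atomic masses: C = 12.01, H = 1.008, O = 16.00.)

C2H4O

Assume 100 g: 54.53 g C, 9.153 g H, 36.317 g O.
C: 54.53 g ÷ 12.01 g/mol = 4.54 mol
H: 9.153 g ÷ 1.008 g/mol = 9.08 mol
O: 36.317 g ÷ 16.00 g/mol = 2.27 mol
Ratios (÷ 2.27): C 2.000, H 4.000, O 1.000
Ratio ≈ 2:4:1, so the empirical formula is C2H4O
Empirical-formula mass = 44.05 g/mol
n = 44 / 44.05 = 1.00 ≈ 1
Molecular formula = empirical formula = C2H4O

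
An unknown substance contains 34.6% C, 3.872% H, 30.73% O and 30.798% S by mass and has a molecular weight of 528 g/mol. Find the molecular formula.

Assume 100 g: 34.6 g C, 3.872 g H, 30.73 g O, 30.798 g S.
C: 34.6 g ÷ 12.01 g/mol = 2.881 mol
H: 3.872 g ÷ 1.008 g/mol = 3.841 mol
O: 30.73 g ÷ 16.00 g/mol = 1.921 mol
S: 30.798 g ÷ 32.07 g/mol = 0.9603 mol
Smallest is S at 0.9603 mol; normalising gives C 3.000, H 4.000, O 2.000, S 1.000
≈ 3:4:2:1 → C3H4O2S
Empirical-formula mass = 104.13 g/mol
n = 528 / 104.13 = 5.07 ≈ 5
Molecular formula = (C3H4O2S)×5 = C15H20O10S5

C15H20O10S5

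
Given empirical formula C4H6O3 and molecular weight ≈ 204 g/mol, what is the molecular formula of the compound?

C8H12O6

Empirical-formula mass = 102.09 g/mol
n = 204 / 102.09 = 2.00 ≈ 2
Molecular formula = (C4H6O3)2 = C8H12O6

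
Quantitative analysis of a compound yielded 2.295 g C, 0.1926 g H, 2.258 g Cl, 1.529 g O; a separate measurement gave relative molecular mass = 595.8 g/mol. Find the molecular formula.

C18H18Cl6O9

n(C) = 2.295/12.01 = 0.1911, n(H) = 0.1926/1.008 = 0.1911, n(Cl) = 2.258/35.45 = 0.0637, n(O) = 1.529/16.00 = 0.09556
Smallest is Cl at 0.0637 mol; normalising gives C 3.000, H 3.000, Cl 1.000, O 1.500
×2: C 6.00, H 6.00, Cl 2.00, O 3.00 → C6H6Cl2O3
Empirical-formula mass = 197.01 g/mol
n = 595.8 / 197.01 = 3.02 ≈ 3
Molecular formula = (C6H6Cl2O3)×3 = C18H18Cl6O9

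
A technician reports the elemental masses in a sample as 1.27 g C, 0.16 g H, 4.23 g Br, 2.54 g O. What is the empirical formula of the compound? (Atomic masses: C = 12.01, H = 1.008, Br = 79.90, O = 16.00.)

C2H3BrO3

Moles — C: 1.27 / 12.01 = 0.1057 mol; H: 0.16 / 1.008 = 0.1587 mol; Br: 4.23 / 79.90 = 0.05294 mol; O: 2.54 / 16.00 = 0.1588 mol
Divide by the smallest (0.05294 mol Br): C 1.997, H 2.998, Br 1.000, O 2.999
Ratio ≈ 2:3:1:3, so the empirical formula is C2H3BrO3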